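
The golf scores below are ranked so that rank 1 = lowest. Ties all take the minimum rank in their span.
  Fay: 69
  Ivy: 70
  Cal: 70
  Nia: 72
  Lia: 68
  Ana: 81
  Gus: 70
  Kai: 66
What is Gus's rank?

4

Sorted (ascending): 66, 68, 69, 70, 70, 70, 72, 81
The 3 values of 70 occupy positions 4–6 → each gets rank 4.
Gus has value 70 → rank 4.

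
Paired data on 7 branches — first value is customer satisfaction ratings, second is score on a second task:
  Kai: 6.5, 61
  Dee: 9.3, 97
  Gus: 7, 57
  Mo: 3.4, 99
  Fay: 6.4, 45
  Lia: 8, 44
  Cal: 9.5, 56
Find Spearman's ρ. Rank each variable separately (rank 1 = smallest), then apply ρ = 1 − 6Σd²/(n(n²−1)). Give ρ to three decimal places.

-0.286

Ranks of variable 1: 3, 6, 4, 1, 2, 5, 7
Ranks of variable 2: 5, 6, 4, 7, 2, 1, 3
d = r₁ − r₂: -2, 0, 0, -6, 0, 4, 4
d²: 4, 0, 0, 36, 0, 16, 16; Σd² = 72
ρ = 1 − 6·72/(7·48) = 1 − 432/336 = -0.286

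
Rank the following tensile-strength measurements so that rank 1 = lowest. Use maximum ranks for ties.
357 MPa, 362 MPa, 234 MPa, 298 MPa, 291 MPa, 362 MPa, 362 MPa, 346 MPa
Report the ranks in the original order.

5, 8, 1, 3, 2, 8, 8, 4

Sorted (ascending): 234, 291, 298, 346, 357, 362, 362, 362
The 3 values of 362 occupy positions 6–8 → each gets rank 8.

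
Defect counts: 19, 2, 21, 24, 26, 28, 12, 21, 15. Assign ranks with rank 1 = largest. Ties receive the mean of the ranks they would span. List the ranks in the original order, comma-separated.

Sorted (descending): 28, 26, 24, 21, 21, 19, 15, 12, 2
The 2 values of 21 occupy positions 4–5 → average rank (4+5)/2 = 4.5.

6, 9, 4.5, 3, 2, 1, 8, 4.5, 7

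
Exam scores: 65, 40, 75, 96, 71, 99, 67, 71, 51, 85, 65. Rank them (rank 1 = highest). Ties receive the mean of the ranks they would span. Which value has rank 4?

75

Sorted (descending): 99, 96, 85, 75, 71, 71, 67, 65, 65, 51, 40
The 2 values of 71 occupy positions 5–6 → average rank (5+6)/2 = 5.5.
The 2 values of 65 occupy positions 8–9 → average rank (8+9)/2 = 8.5.
Rank 4 → value 75.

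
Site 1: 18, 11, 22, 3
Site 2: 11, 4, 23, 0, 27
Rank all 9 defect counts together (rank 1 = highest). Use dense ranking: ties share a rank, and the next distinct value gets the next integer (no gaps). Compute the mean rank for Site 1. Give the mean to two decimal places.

Sorted (descending): 27, 23, 22, 18, 11, 11, 4, 3, 0
The 2 values of 11 share dense rank 5.
Remaining distinct values take the next consecutive integers.
Site 1 values → pooled ranks: 18→4, 11→5, 22→3, 3→7
Mean rank = (4 + 5 + 3 + 7) / 4 = 4.75

4.75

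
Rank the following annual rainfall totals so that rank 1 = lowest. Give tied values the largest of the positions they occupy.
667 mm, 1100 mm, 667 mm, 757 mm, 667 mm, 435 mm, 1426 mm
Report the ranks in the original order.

4, 6, 4, 5, 4, 1, 7

Sorted (ascending): 435, 667, 667, 667, 757, 1100, 1426
The 3 values of 667 occupy positions 2–4 → each gets rank 4.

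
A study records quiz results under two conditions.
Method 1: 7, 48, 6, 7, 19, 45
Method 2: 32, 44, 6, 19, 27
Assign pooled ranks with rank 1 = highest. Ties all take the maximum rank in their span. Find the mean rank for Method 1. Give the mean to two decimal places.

Sorted (descending): 48, 45, 44, 32, 27, 19, 19, 7, 7, 6, 6
The 2 values of 19 occupy positions 6–7 → each gets rank 7.
The 2 values of 7 occupy positions 8–9 → each gets rank 9.
The 2 values of 6 occupy positions 10–11 → each gets rank 11.
Method 1 values → pooled ranks: 7→9, 48→1, 6→11, 7→9, 19→7, 45→2
Mean rank = (9 + 1 + 11 + 9 + 7 + 2) / 6 = 6.50

6.50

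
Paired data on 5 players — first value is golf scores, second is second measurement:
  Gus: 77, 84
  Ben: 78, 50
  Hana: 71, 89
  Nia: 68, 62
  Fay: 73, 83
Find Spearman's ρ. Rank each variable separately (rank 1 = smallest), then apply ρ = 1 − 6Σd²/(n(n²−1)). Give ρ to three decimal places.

Ranks of variable 1: 4, 5, 2, 1, 3
Ranks of variable 2: 4, 1, 5, 2, 3
d = r₁ − r₂: 0, 4, -3, -1, 0
d²: 0, 16, 9, 1, 0; Σd² = 26
ρ = 1 − 6·26/(5·24) = 1 − 156/120 = -0.300

-0.300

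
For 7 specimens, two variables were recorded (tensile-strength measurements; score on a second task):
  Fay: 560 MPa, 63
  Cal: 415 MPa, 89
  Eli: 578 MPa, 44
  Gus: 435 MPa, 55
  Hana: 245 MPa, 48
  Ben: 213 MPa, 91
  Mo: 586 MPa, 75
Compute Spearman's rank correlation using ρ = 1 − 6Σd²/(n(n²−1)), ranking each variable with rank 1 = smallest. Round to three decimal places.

-0.357

Ranks of variable 1: 5, 3, 6, 4, 2, 1, 7
Ranks of variable 2: 4, 6, 1, 3, 2, 7, 5
d = r₁ − r₂: 1, -3, 5, 1, 0, -6, 2
d²: 1, 9, 25, 1, 0, 36, 4; Σd² = 76
ρ = 1 − 6·76/(7·48) = 1 − 456/336 = -0.357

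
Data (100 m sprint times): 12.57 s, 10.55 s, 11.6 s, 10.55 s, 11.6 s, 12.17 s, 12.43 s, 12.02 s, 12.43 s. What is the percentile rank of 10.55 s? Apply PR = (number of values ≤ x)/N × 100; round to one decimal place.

22.2

N = 9.
Strictly below 10.55: 0. Equal to 10.55: 2.
PR = 2/9 × 100 = 22.2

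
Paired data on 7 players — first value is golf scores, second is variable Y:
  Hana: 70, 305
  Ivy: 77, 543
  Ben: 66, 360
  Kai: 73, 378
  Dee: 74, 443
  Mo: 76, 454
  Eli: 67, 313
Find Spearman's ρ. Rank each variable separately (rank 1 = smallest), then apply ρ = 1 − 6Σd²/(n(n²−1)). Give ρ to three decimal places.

0.857

Ranks of variable 1: 3, 7, 1, 4, 5, 6, 2
Ranks of variable 2: 1, 7, 3, 4, 5, 6, 2
d = r₁ − r₂: 2, 0, -2, 0, 0, 0, 0
d²: 4, 0, 4, 0, 0, 0, 0; Σd² = 8
ρ = 1 − 6·8/(7·48) = 1 − 48/336 = 0.857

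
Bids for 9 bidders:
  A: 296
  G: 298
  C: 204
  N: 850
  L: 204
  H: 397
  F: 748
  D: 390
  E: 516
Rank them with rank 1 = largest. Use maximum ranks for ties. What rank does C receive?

9

Sorted (descending): 850, 748, 516, 397, 390, 298, 296, 204, 204
The 2 values of 204 occupy positions 8–9 → each gets rank 9.
C has value 204 → rank 9.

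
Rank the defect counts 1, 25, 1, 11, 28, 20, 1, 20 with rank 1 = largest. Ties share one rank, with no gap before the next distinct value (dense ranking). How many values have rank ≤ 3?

Sorted (descending): 28, 25, 20, 20, 11, 1, 1, 1
The 2 values of 20 share dense rank 3.
The 3 values of 1 share dense rank 5.
Remaining distinct values take the next consecutive integers.
Ranks ≤ 3: {1, 2, 3, 3} → 4 values.

4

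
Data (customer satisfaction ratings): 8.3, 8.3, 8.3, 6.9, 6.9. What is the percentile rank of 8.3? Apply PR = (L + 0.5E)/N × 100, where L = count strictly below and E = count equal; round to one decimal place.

N = 5.
Strictly below 8.3: 2. Equal to 8.3: 3.
PR = (2 + 0.5·3)/5 × 100 = 70.0

70.0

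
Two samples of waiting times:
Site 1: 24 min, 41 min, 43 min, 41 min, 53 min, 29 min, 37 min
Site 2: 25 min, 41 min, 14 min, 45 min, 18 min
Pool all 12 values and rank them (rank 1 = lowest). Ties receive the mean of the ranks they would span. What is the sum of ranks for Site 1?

52

Sorted (ascending): 14, 18, 24, 25, 29, 37, 41, 41, 41, 43, 45, 53
The 3 values of 41 occupy positions 7–9 → average rank 8.
Site 1 values → pooled ranks: 24→3, 41→8, 43→10, 41→8, 53→12, 29→5, 37→6
Rank sum = 3 + 8 + 10 + 8 + 12 + 5 + 6 = 52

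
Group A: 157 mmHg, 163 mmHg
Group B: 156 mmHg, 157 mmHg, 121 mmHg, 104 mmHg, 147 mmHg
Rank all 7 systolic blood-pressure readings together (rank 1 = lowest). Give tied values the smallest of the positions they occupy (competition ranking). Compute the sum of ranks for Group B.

Sorted (ascending): 104, 121, 147, 156, 157, 157, 163
The 2 values of 157 occupy positions 5–6 → each gets rank 5.
Group B values → pooled ranks: 156→4, 157→5, 121→2, 104→1, 147→3
Rank sum = 4 + 5 + 2 + 1 + 3 = 15

15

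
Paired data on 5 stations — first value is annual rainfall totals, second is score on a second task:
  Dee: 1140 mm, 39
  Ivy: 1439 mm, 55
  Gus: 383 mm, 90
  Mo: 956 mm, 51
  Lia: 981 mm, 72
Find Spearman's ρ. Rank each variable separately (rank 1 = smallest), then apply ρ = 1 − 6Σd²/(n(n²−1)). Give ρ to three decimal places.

Ranks of variable 1: 4, 5, 1, 2, 3
Ranks of variable 2: 1, 3, 5, 2, 4
d = r₁ − r₂: 3, 2, -4, 0, -1
d²: 9, 4, 16, 0, 1; Σd² = 30
ρ = 1 − 6·30/(5·24) = 1 − 180/120 = -0.500

-0.500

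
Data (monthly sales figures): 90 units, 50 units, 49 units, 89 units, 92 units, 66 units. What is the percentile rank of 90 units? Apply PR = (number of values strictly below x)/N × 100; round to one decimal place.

66.7

N = 6.
Strictly below 90: 4. Equal to 90: 1.
PR = 4/6 × 100 = 66.7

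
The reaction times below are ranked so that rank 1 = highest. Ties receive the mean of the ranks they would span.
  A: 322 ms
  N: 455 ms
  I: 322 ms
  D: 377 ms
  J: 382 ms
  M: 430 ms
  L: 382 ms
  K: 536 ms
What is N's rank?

2

Sorted (descending): 536, 455, 430, 382, 382, 377, 322, 322
The 2 values of 382 occupy positions 4–5 → average rank (4+5)/2 = 4.5.
The 2 values of 322 occupy positions 7–8 → average rank (7+8)/2 = 7.5.
N has value 455 ms → rank 2.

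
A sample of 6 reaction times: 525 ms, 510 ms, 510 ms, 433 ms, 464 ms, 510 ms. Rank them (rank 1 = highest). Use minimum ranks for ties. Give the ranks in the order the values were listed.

Sorted (descending): 525, 510, 510, 510, 464, 433
The 3 values of 510 occupy positions 2–4 → each gets rank 2.

1, 2, 2, 6, 5, 2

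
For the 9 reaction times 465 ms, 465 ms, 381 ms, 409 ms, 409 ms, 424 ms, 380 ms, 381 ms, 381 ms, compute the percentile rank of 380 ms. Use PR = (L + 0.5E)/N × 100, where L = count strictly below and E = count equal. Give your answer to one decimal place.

N = 9.
Strictly below 380: 0. Equal to 380: 1.
PR = (0 + 0.5·1)/9 × 100 = 5.6

5.6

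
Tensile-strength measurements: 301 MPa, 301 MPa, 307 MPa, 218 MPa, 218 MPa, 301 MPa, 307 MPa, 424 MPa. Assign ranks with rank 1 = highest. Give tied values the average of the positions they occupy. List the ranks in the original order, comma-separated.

Sorted (descending): 424, 307, 307, 301, 301, 301, 218, 218
The 2 values of 307 occupy positions 2–3 → average rank (2+3)/2 = 2.5.
The 3 values of 301 occupy positions 4–6 → average rank 5.
The 2 values of 218 occupy positions 7–8 → average rank (7+8)/2 = 7.5.

5, 5, 2.5, 7.5, 7.5, 5, 2.5, 1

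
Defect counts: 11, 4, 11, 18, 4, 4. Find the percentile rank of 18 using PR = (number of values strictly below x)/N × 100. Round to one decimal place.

83.3

N = 6.
Strictly below 18: 5. Equal to 18: 1.
PR = 5/6 × 100 = 83.3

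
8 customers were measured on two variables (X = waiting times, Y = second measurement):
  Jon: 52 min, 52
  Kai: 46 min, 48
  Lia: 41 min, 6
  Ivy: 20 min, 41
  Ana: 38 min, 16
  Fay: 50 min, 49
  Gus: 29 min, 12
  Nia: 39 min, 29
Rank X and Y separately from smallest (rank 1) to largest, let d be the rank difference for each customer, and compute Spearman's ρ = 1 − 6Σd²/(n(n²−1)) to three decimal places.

Ranks of variable 1: 8, 6, 5, 1, 3, 7, 2, 4
Ranks of variable 2: 8, 6, 1, 5, 3, 7, 2, 4
d = r₁ − r₂: 0, 0, 4, -4, 0, 0, 0, 0
d²: 0, 0, 16, 16, 0, 0, 0, 0; Σd² = 32
ρ = 1 − 6·32/(8·63) = 1 − 192/504 = 0.619

0.619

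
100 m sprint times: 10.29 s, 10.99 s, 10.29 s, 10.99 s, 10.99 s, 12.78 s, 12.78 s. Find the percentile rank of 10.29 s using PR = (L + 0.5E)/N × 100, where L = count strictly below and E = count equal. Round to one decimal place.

14.3

N = 7.
Strictly below 10.29: 0. Equal to 10.29: 2.
PR = (0 + 0.5·2)/7 × 100 = 14.3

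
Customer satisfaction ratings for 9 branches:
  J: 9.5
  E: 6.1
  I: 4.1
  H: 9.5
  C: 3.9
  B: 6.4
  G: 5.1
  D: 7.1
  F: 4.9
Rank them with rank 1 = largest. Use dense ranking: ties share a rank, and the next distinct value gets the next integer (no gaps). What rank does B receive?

3

Sorted (descending): 9.5, 9.5, 7.1, 6.4, 6.1, 5.1, 4.9, 4.1, 3.9
The 2 values of 9.5 share dense rank 1.
Remaining distinct values take the next consecutive integers.
B has value 6.4 → rank 3.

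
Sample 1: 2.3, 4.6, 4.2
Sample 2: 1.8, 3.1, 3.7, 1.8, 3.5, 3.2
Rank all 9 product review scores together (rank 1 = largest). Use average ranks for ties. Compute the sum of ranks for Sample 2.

35

Sorted (descending): 4.6, 4.2, 3.7, 3.5, 3.2, 3.1, 2.3, 1.8, 1.8
The 2 values of 1.8 occupy positions 8–9 → average rank (8+9)/2 = 8.5.
Sample 2 values → pooled ranks: 1.8→8.5, 3.1→6, 3.7→3, 1.8→8.5, 3.5→4, 3.2→5
Rank sum = 8.5 + 6 + 3 + 8.5 + 4 + 5 = 35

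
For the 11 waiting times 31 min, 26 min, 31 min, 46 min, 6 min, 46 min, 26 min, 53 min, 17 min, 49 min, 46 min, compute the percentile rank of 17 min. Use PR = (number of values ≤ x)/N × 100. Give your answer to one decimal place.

N = 11.
Strictly below 17: 1. Equal to 17: 1.
PR = 2/11 × 100 = 18.2

18.2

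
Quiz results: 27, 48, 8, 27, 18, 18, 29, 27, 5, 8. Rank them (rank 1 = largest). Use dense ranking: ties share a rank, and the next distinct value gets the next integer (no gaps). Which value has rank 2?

29

Sorted (descending): 48, 29, 27, 27, 27, 18, 18, 8, 8, 5
The 3 values of 27 share dense rank 3.
The 2 values of 18 share dense rank 4.
The 2 values of 8 share dense rank 5.
Remaining distinct values take the next consecutive integers.
Rank 2 → value 29.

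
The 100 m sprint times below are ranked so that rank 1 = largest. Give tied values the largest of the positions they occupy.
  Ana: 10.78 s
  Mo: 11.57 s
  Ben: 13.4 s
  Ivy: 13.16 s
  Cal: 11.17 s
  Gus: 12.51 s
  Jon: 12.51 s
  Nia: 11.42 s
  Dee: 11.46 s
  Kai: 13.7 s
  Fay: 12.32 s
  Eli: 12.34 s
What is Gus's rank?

Sorted (descending): 13.7, 13.4, 13.16, 12.51, 12.51, 12.34, 12.32, 11.57, 11.46, 11.42, 11.17, 10.78
The 2 values of 12.51 occupy positions 4–5 → each gets rank 5.
Gus has value 12.51 s → rank 5.

5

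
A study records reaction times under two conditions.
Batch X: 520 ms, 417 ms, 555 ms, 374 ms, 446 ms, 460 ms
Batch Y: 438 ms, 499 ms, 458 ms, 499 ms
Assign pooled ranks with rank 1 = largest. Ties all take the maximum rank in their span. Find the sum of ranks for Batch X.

34

Sorted (descending): 555, 520, 499, 499, 460, 458, 446, 438, 417, 374
The 2 values of 499 occupy positions 3–4 → each gets rank 4.
Batch X values → pooled ranks: 520→2, 417→9, 555→1, 374→10, 446→7, 460→5
Rank sum = 2 + 9 + 1 + 10 + 7 + 5 = 34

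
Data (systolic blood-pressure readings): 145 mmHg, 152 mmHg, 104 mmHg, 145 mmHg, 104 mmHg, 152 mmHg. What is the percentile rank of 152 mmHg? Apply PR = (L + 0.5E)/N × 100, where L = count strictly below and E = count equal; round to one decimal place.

N = 6.
Strictly below 152: 4. Equal to 152: 2.
PR = (4 + 0.5·2)/6 × 100 = 83.3

83.3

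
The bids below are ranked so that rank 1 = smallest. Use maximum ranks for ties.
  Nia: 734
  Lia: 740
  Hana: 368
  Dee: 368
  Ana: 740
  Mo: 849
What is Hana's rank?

Sorted (ascending): 368, 368, 734, 740, 740, 849
The 2 values of 368 occupy positions 1–2 → each gets rank 2.
The 2 values of 740 occupy positions 4–5 → each gets rank 5.
Hana has value 368 → rank 2.

2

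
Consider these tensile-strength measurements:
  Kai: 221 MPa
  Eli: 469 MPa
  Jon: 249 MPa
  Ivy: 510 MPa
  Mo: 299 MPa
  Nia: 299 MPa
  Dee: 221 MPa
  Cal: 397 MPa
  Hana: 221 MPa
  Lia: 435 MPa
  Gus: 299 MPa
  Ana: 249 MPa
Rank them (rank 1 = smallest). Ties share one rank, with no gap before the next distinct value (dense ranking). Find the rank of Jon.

Sorted (ascending): 221, 221, 221, 249, 249, 299, 299, 299, 397, 435, 469, 510
The 3 values of 221 share dense rank 1.
The 2 values of 249 share dense rank 2.
The 3 values of 299 share dense rank 3.
Remaining distinct values take the next consecutive integers.
Jon has value 249 MPa → rank 2.

2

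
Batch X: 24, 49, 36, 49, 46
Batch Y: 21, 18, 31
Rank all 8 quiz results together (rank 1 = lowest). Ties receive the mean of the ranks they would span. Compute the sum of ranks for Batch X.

29

Sorted (ascending): 18, 21, 24, 31, 36, 46, 49, 49
The 2 values of 49 occupy positions 7–8 → average rank (7+8)/2 = 7.5.
Batch X values → pooled ranks: 24→3, 49→7.5, 36→5, 49→7.5, 46→6
Rank sum = 3 + 7.5 + 5 + 7.5 + 6 = 29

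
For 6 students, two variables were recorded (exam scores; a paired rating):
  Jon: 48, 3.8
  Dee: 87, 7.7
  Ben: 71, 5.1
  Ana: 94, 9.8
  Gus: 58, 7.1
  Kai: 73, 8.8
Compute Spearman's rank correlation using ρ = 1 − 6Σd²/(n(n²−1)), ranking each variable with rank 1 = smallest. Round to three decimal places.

0.886

Ranks of variable 1: 1, 5, 3, 6, 2, 4
Ranks of variable 2: 1, 4, 2, 6, 3, 5
d = r₁ − r₂: 0, 1, 1, 0, -1, -1
d²: 0, 1, 1, 0, 1, 1; Σd² = 4
ρ = 1 − 6·4/(6·35) = 1 − 24/210 = 0.886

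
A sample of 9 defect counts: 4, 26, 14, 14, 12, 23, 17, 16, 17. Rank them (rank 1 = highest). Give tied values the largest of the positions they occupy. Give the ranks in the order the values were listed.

9, 1, 7, 7, 8, 2, 4, 5, 4

Sorted (descending): 26, 23, 17, 17, 16, 14, 14, 12, 4
The 2 values of 17 occupy positions 3–4 → each gets rank 4.
The 2 values of 14 occupy positions 6–7 → each gets rank 7.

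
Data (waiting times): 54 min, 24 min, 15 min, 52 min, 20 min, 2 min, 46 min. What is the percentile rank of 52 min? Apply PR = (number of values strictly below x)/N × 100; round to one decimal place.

N = 7.
Strictly below 52: 5. Equal to 52: 1.
PR = 5/7 × 100 = 71.4

71.4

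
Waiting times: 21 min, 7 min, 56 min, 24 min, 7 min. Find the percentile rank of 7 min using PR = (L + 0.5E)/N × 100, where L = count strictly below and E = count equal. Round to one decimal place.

N = 5.
Strictly below 7: 0. Equal to 7: 2.
PR = (0 + 0.5·2)/5 × 100 = 20.0

20.0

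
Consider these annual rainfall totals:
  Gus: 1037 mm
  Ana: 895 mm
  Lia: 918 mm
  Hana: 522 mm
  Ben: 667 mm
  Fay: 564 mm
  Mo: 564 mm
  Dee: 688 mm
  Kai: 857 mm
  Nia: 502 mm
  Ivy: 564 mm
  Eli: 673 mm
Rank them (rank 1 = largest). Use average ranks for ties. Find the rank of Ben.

Sorted (descending): 1037, 918, 895, 857, 688, 673, 667, 564, 564, 564, 522, 502
The 3 values of 564 occupy positions 8–10 → average rank 9.
Ben has value 667 mm → rank 7.

7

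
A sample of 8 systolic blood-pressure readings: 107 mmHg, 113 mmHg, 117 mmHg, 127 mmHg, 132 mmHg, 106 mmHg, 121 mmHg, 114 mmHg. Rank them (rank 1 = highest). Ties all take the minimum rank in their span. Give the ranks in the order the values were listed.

Sorted (descending): 132, 127, 121, 117, 114, 113, 107, 106
No ties — each value takes its position as its rank.

7, 6, 4, 2, 1, 8, 3, 5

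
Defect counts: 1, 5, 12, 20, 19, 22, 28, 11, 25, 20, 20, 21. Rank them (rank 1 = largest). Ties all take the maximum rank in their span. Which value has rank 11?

Sorted (descending): 28, 25, 22, 21, 20, 20, 20, 19, 12, 11, 5, 1
The 3 values of 20 occupy positions 5–7 → each gets rank 7.
Rank 11 → value 5.

5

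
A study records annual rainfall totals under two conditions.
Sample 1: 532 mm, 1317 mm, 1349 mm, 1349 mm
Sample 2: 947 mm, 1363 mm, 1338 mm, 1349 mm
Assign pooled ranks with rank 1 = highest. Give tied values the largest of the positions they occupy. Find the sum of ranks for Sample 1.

Sorted (descending): 1363, 1349, 1349, 1349, 1338, 1317, 947, 532
The 3 values of 1349 occupy positions 2–4 → each gets rank 4.
Sample 1 values → pooled ranks: 532→8, 1317→6, 1349→4, 1349→4
Rank sum = 8 + 6 + 4 + 4 = 22

22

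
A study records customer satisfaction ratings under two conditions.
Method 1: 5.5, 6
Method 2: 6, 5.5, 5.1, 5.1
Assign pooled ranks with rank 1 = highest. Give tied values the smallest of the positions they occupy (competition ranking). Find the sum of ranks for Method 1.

Sorted (descending): 6, 6, 5.5, 5.5, 5.1, 5.1
The 2 values of 6 occupy positions 1–2 → each gets rank 1.
The 2 values of 5.5 occupy positions 3–4 → each gets rank 3.
The 2 values of 5.1 occupy positions 5–6 → each gets rank 5.
Method 1 values → pooled ranks: 5.5→3, 6→1
Rank sum = 3 + 1 = 4

4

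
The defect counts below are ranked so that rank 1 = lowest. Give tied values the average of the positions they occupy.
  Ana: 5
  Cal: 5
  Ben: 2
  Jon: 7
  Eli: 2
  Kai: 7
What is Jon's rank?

Sorted (ascending): 2, 2, 5, 5, 7, 7
The 2 values of 2 occupy positions 1–2 → average rank (1+2)/2 = 1.5.
The 2 values of 5 occupy positions 3–4 → average rank (3+4)/2 = 3.5.
The 2 values of 7 occupy positions 5–6 → average rank (5+6)/2 = 5.5.
Jon has value 7 → rank 5.5.

5.5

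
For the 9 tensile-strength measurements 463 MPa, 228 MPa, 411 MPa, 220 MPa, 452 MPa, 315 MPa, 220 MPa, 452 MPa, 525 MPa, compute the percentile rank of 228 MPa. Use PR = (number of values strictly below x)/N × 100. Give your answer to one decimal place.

N = 9.
Strictly below 228: 2. Equal to 228: 1.
PR = 2/9 × 100 = 22.2

22.2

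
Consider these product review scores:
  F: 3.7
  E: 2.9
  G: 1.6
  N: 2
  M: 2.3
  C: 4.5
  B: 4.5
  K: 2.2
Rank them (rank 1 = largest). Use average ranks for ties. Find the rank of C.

Sorted (descending): 4.5, 4.5, 3.7, 2.9, 2.3, 2.2, 2, 1.6
The 2 values of 4.5 occupy positions 1–2 → average rank (1+2)/2 = 1.5.
C has value 4.5 → rank 1.5.

1.5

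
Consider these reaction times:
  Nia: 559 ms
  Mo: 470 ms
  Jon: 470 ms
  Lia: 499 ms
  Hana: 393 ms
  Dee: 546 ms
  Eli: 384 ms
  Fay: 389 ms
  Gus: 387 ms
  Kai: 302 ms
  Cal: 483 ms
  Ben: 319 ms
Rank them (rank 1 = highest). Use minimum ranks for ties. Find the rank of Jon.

Sorted (descending): 559, 546, 499, 483, 470, 470, 393, 389, 387, 384, 319, 302
The 2 values of 470 occupy positions 5–6 → each gets rank 5.
Jon has value 470 ms → rank 5.

5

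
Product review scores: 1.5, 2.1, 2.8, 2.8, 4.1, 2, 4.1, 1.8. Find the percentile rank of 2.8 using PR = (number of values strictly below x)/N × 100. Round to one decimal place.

N = 8.
Strictly below 2.8: 4. Equal to 2.8: 2.
PR = 4/8 × 100 = 50.0

50.0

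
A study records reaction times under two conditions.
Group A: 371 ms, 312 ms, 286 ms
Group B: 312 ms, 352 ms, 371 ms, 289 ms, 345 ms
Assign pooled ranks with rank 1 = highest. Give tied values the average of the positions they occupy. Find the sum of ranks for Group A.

15

Sorted (descending): 371, 371, 352, 345, 312, 312, 289, 286
The 2 values of 371 occupy positions 1–2 → average rank (1+2)/2 = 1.5.
The 2 values of 312 occupy positions 5–6 → average rank (5+6)/2 = 5.5.
Group A values → pooled ranks: 371→1.5, 312→5.5, 286→8
Rank sum = 1.5 + 5.5 + 8 = 15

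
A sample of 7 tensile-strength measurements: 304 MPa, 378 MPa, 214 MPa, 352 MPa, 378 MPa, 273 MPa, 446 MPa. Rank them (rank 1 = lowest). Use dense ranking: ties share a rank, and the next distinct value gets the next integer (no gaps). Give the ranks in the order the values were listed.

3, 5, 1, 4, 5, 2, 6

Sorted (ascending): 214, 273, 304, 352, 378, 378, 446
The 2 values of 378 share dense rank 5.
Remaining distinct values take the next consecutive integers.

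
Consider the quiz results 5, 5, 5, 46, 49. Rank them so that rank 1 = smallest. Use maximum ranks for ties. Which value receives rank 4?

46

Sorted (ascending): 5, 5, 5, 46, 49
The 3 values of 5 occupy positions 1–3 → each gets rank 3.
Rank 4 → value 46.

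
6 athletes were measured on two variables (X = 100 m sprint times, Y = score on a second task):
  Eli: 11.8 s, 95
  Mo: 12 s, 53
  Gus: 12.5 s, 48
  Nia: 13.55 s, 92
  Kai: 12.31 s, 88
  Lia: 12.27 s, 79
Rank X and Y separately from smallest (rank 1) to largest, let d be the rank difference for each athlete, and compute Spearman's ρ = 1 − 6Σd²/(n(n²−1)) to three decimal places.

-0.200

Ranks of variable 1: 1, 2, 5, 6, 4, 3
Ranks of variable 2: 6, 2, 1, 5, 4, 3
d = r₁ − r₂: -5, 0, 4, 1, 0, 0
d²: 25, 0, 16, 1, 0, 0; Σd² = 42
ρ = 1 − 6·42/(6·35) = 1 − 252/210 = -0.200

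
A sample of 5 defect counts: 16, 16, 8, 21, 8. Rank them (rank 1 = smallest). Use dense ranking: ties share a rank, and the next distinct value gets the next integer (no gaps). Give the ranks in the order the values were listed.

2, 2, 1, 3, 1

Sorted (ascending): 8, 8, 16, 16, 21
The 2 values of 8 share dense rank 1.
The 2 values of 16 share dense rank 2.
Remaining distinct values take the next consecutive integers.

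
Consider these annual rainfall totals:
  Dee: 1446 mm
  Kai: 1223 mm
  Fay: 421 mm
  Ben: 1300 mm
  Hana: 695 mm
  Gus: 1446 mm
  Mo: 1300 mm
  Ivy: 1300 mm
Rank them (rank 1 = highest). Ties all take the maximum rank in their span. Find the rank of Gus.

2

Sorted (descending): 1446, 1446, 1300, 1300, 1300, 1223, 695, 421
The 2 values of 1446 occupy positions 1–2 → each gets rank 2.
The 3 values of 1300 occupy positions 3–5 → each gets rank 5.
Gus has value 1446 mm → rank 2.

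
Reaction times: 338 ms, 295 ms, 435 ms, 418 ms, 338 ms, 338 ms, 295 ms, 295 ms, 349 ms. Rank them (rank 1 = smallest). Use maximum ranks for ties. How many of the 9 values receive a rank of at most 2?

0

Sorted (ascending): 295, 295, 295, 338, 338, 338, 349, 418, 435
The 3 values of 295 occupy positions 1–3 → each gets rank 3.
The 3 values of 338 occupy positions 4–6 → each gets rank 6.
Ranks ≤ 2: {} → 0 values.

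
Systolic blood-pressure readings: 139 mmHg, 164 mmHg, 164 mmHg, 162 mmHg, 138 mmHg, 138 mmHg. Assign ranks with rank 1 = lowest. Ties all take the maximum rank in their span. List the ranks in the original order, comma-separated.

3, 6, 6, 4, 2, 2

Sorted (ascending): 138, 138, 139, 162, 164, 164
The 2 values of 138 occupy positions 1–2 → each gets rank 2.
The 2 values of 164 occupy positions 5–6 → each gets rank 6.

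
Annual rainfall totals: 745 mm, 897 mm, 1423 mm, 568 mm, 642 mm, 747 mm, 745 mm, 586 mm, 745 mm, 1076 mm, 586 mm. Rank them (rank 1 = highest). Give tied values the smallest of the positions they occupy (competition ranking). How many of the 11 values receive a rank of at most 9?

Sorted (descending): 1423, 1076, 897, 747, 745, 745, 745, 642, 586, 586, 568
The 3 values of 745 occupy positions 5–7 → each gets rank 5.
The 2 values of 586 occupy positions 9–10 → each gets rank 9.
Ranks ≤ 9: {1, 2, 3, 4, 5, 5, 5, 8, 9, 9} → 10 values.

10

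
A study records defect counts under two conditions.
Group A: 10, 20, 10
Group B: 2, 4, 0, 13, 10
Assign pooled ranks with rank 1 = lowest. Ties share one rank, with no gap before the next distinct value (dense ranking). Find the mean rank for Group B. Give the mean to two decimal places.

3.00

Sorted (ascending): 0, 2, 4, 10, 10, 10, 13, 20
The 3 values of 10 share dense rank 4.
Remaining distinct values take the next consecutive integers.
Group B values → pooled ranks: 2→2, 4→3, 0→1, 13→5, 10→4
Mean rank = (2 + 3 + 1 + 5 + 4) / 5 = 3.00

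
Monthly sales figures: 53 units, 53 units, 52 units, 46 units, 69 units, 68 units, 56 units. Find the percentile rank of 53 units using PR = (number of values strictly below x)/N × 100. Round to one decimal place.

N = 7.
Strictly below 53: 2. Equal to 53: 2.
PR = 2/7 × 100 = 28.6

28.6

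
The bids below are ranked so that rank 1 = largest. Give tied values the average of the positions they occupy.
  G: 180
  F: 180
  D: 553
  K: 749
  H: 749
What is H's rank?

Sorted (descending): 749, 749, 553, 180, 180
The 2 values of 749 occupy positions 1–2 → average rank (1+2)/2 = 1.5.
The 2 values of 180 occupy positions 4–5 → average rank (4+5)/2 = 4.5.
H has value 749 → rank 1.5.

1.5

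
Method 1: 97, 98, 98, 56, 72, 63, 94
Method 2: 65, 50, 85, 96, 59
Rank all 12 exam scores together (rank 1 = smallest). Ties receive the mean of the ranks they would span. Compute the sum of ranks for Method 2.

25

Sorted (ascending): 50, 56, 59, 63, 65, 72, 85, 94, 96, 97, 98, 98
The 2 values of 98 occupy positions 11–12 → average rank (11+12)/2 = 11.5.
Method 2 values → pooled ranks: 65→5, 50→1, 85→7, 96→9, 59→3
Rank sum = 5 + 1 + 7 + 9 + 3 = 25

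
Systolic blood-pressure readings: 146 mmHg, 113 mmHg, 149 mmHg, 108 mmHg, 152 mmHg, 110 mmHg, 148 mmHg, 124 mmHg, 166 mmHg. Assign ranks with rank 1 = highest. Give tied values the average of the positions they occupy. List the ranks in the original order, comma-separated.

5, 7, 3, 9, 2, 8, 4, 6, 1

Sorted (descending): 166, 152, 149, 148, 146, 124, 113, 110, 108
No ties — each value takes its position as its rank.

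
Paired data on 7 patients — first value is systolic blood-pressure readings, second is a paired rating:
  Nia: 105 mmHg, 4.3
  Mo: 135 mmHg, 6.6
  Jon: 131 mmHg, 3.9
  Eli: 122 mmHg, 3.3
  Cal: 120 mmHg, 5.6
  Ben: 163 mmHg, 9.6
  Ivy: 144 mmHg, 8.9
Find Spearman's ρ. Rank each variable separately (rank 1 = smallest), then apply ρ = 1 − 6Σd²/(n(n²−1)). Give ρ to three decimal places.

0.714

Ranks of variable 1: 1, 5, 4, 3, 2, 7, 6
Ranks of variable 2: 3, 5, 2, 1, 4, 7, 6
d = r₁ − r₂: -2, 0, 2, 2, -2, 0, 0
d²: 4, 0, 4, 4, 4, 0, 0; Σd² = 16
ρ = 1 − 6·16/(7·48) = 1 − 96/336 = 0.714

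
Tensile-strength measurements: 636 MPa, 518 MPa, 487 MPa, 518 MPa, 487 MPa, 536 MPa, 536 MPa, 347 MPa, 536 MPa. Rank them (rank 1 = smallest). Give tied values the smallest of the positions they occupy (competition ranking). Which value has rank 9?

Sorted (ascending): 347, 487, 487, 518, 518, 536, 536, 536, 636
The 2 values of 487 occupy positions 2–3 → each gets rank 2.
The 2 values of 518 occupy positions 4–5 → each gets rank 4.
The 3 values of 536 occupy positions 6–8 → each gets rank 6.
Rank 9 → value 636.

636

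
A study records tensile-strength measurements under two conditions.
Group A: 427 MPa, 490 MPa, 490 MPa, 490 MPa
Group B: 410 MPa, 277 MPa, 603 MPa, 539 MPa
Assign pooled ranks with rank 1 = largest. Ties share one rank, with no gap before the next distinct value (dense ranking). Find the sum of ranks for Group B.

Sorted (descending): 603, 539, 490, 490, 490, 427, 410, 277
The 3 values of 490 share dense rank 3.
Remaining distinct values take the next consecutive integers.
Group B values → pooled ranks: 410→5, 277→6, 603→1, 539→2
Rank sum = 5 + 6 + 1 + 2 = 14

14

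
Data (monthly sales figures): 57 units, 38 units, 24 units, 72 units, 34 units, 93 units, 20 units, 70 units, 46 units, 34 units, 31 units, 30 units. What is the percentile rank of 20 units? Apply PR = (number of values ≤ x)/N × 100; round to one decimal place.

N = 12.
Strictly below 20: 0. Equal to 20: 1.
PR = 1/12 × 100 = 8.3

8.3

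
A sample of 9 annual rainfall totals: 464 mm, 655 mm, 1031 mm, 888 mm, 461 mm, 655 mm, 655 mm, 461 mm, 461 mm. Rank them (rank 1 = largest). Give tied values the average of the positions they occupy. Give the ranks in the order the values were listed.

Sorted (descending): 1031, 888, 655, 655, 655, 464, 461, 461, 461
The 3 values of 655 occupy positions 3–5 → average rank 4.
The 3 values of 461 occupy positions 7–9 → average rank 8.

6, 4, 1, 2, 8, 4, 4, 8, 8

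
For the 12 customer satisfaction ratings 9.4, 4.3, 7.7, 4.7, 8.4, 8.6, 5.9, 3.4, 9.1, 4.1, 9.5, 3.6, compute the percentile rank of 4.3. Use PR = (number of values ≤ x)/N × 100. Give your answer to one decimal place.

33.3

N = 12.
Strictly below 4.3: 3. Equal to 4.3: 1.
PR = 4/12 × 100 = 33.3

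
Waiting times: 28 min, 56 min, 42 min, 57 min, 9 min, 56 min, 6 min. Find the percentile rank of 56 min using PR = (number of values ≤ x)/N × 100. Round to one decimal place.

N = 7.
Strictly below 56: 4. Equal to 56: 2.
PR = 6/7 × 100 = 85.7

85.7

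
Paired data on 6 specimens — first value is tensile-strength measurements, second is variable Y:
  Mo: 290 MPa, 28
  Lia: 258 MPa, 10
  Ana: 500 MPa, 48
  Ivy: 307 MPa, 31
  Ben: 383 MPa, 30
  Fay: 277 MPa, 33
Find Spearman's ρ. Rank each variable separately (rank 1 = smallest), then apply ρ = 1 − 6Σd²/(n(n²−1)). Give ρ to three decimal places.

Ranks of variable 1: 3, 1, 6, 4, 5, 2
Ranks of variable 2: 2, 1, 6, 4, 3, 5
d = r₁ − r₂: 1, 0, 0, 0, 2, -3
d²: 1, 0, 0, 0, 4, 9; Σd² = 14
ρ = 1 − 6·14/(6·35) = 1 − 84/210 = 0.600

0.600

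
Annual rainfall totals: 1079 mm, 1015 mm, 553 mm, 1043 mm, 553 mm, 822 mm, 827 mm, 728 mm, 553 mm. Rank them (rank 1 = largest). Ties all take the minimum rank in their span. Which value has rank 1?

Sorted (descending): 1079, 1043, 1015, 827, 822, 728, 553, 553, 553
The 3 values of 553 occupy positions 7–9 → each gets rank 7.
Rank 1 → value 1079.

1079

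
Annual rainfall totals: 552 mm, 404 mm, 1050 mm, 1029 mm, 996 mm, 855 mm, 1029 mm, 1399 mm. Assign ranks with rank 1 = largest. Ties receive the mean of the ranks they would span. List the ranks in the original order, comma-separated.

7, 8, 2, 3.5, 5, 6, 3.5, 1

Sorted (descending): 1399, 1050, 1029, 1029, 996, 855, 552, 404
The 2 values of 1029 occupy positions 3–4 → average rank (3+4)/2 = 3.5.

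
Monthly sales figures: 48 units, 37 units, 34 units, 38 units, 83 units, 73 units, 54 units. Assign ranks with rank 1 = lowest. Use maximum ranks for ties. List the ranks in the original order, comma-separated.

4, 2, 1, 3, 7, 6, 5

Sorted (ascending): 34, 37, 38, 48, 54, 73, 83
No ties — each value takes its position as its rank.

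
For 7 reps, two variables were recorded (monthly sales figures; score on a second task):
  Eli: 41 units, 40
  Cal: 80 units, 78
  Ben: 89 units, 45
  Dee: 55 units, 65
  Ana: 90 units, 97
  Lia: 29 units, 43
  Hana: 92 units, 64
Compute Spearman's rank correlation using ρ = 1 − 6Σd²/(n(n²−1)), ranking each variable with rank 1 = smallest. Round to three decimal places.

Ranks of variable 1: 2, 4, 5, 3, 6, 1, 7
Ranks of variable 2: 1, 6, 3, 5, 7, 2, 4
d = r₁ − r₂: 1, -2, 2, -2, -1, -1, 3
d²: 1, 4, 4, 4, 1, 1, 9; Σd² = 24
ρ = 1 − 6·24/(7·48) = 1 − 144/336 = 0.571

0.571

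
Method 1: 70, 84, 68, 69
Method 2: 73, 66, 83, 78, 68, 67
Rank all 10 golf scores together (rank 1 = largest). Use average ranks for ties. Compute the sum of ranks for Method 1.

Sorted (descending): 84, 83, 78, 73, 70, 69, 68, 68, 67, 66
The 2 values of 68 occupy positions 7–8 → average rank (7+8)/2 = 7.5.
Method 1 values → pooled ranks: 70→5, 84→1, 68→7.5, 69→6
Rank sum = 5 + 1 + 7.5 + 6 = 19.5

19.5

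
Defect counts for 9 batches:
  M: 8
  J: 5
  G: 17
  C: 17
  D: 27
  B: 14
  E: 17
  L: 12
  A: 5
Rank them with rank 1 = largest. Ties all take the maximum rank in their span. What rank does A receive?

Sorted (descending): 27, 17, 17, 17, 14, 12, 8, 5, 5
The 3 values of 17 occupy positions 2–4 → each gets rank 4.
The 2 values of 5 occupy positions 8–9 → each gets rank 9.
A has value 5 → rank 9.

9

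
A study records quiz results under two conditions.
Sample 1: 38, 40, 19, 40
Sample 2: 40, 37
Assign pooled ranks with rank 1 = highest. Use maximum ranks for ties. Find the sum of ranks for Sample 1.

16

Sorted (descending): 40, 40, 40, 38, 37, 19
The 3 values of 40 occupy positions 1–3 → each gets rank 3.
Sample 1 values → pooled ranks: 38→4, 40→3, 19→6, 40→3
Rank sum = 4 + 3 + 6 + 3 = 16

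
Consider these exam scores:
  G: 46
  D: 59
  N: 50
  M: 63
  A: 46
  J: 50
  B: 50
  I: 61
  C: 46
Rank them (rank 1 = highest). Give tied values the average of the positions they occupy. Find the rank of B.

5

Sorted (descending): 63, 61, 59, 50, 50, 50, 46, 46, 46
The 3 values of 50 occupy positions 4–6 → average rank 5.
The 3 values of 46 occupy positions 7–9 → average rank 8.
B has value 50 → rank 5.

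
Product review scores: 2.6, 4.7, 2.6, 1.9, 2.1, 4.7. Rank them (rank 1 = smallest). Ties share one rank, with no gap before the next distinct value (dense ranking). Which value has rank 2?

2.1

Sorted (ascending): 1.9, 2.1, 2.6, 2.6, 4.7, 4.7
The 2 values of 2.6 share dense rank 3.
The 2 values of 4.7 share dense rank 4.
Remaining distinct values take the next consecutive integers.
Rank 2 → value 2.1.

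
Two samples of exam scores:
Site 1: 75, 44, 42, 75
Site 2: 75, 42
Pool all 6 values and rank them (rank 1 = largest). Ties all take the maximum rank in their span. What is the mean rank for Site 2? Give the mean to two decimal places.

Sorted (descending): 75, 75, 75, 44, 42, 42
The 3 values of 75 occupy positions 1–3 → each gets rank 3.
The 2 values of 42 occupy positions 5–6 → each gets rank 6.
Site 2 values → pooled ranks: 75→3, 42→6
Mean rank = (3 + 6) / 2 = 4.50

4.50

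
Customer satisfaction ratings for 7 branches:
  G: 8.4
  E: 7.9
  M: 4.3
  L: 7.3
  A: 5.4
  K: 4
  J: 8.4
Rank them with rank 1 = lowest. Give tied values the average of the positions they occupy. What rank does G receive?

6.5

Sorted (ascending): 4, 4.3, 5.4, 7.3, 7.9, 8.4, 8.4
The 2 values of 8.4 occupy positions 6–7 → average rank (6+7)/2 = 6.5.
G has value 8.4 → rank 6.5.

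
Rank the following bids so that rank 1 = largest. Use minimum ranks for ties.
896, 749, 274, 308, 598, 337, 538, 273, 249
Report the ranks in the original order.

1, 2, 7, 6, 3, 5, 4, 8, 9

Sorted (descending): 896, 749, 598, 538, 337, 308, 274, 273, 249
No ties — each value takes its position as its rank.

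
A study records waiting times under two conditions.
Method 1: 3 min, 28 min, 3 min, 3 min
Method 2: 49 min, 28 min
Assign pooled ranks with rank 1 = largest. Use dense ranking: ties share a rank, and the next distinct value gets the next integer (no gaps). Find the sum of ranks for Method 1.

Sorted (descending): 49, 28, 28, 3, 3, 3
The 2 values of 28 share dense rank 2.
The 3 values of 3 share dense rank 3.
Remaining distinct values take the next consecutive integers.
Method 1 values → pooled ranks: 3→3, 28→2, 3→3, 3→3
Rank sum = 3 + 2 + 3 + 3 = 11

11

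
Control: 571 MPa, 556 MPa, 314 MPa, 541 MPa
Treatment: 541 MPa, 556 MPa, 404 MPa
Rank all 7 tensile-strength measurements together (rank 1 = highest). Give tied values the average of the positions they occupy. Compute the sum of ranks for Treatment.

13

Sorted (descending): 571, 556, 556, 541, 541, 404, 314
The 2 values of 556 occupy positions 2–3 → average rank (2+3)/2 = 2.5.
The 2 values of 541 occupy positions 4–5 → average rank (4+5)/2 = 4.5.
Treatment values → pooled ranks: 541→4.5, 556→2.5, 404→6
Rank sum = 4.5 + 2.5 + 6 = 13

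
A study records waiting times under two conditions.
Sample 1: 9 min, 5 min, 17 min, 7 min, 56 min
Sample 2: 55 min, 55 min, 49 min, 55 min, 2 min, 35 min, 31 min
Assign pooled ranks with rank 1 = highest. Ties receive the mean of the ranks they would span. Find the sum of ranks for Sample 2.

39

Sorted (descending): 56, 55, 55, 55, 49, 35, 31, 17, 9, 7, 5, 2
The 3 values of 55 occupy positions 2–4 → average rank 3.
Sample 2 values → pooled ranks: 55→3, 55→3, 49→5, 55→3, 2→12, 35→6, 31→7
Rank sum = 3 + 3 + 5 + 3 + 12 + 6 + 7 = 39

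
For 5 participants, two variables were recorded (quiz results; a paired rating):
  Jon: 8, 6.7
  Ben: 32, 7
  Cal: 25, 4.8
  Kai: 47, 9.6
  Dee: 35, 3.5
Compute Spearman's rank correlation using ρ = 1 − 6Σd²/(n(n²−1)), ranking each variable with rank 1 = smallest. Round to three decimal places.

0.300

Ranks of variable 1: 1, 3, 2, 5, 4
Ranks of variable 2: 3, 4, 2, 5, 1
d = r₁ − r₂: -2, -1, 0, 0, 3
d²: 4, 1, 0, 0, 9; Σd² = 14
ρ = 1 − 6·14/(5·24) = 1 − 84/120 = 0.300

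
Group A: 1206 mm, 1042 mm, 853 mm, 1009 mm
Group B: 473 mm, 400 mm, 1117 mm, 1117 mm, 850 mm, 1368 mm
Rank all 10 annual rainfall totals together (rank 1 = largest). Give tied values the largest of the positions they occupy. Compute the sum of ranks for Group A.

20

Sorted (descending): 1368, 1206, 1117, 1117, 1042, 1009, 853, 850, 473, 400
The 2 values of 1117 occupy positions 3–4 → each gets rank 4.
Group A values → pooled ranks: 1206→2, 1042→5, 853→7, 1009→6
Rank sum = 2 + 5 + 7 + 6 = 20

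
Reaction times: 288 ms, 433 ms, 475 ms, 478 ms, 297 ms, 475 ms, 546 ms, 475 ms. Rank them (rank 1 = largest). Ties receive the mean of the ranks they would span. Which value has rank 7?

Sorted (descending): 546, 478, 475, 475, 475, 433, 297, 288
The 3 values of 475 occupy positions 3–5 → average rank 4.
Rank 7 → value 297.

297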